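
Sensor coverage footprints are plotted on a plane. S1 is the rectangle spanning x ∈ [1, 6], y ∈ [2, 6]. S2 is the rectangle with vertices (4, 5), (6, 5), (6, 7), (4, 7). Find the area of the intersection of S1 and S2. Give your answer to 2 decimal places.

|S1∩S2|: x∈[4,6], y∈[5,6] → 2·1 = 2.

2.00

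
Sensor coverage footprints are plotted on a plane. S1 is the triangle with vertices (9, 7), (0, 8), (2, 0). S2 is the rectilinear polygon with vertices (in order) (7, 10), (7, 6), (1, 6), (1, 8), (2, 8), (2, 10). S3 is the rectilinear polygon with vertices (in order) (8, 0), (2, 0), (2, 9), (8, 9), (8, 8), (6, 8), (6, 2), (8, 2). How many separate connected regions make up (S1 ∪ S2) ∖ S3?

3

(S1 ∪ S2) ∖ S3 splits into 3 disjoint pieces (area 5.7222, area 7.9444, area 5).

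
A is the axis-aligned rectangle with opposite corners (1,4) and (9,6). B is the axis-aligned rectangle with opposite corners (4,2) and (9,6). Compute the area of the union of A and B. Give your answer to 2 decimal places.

26.00

By inclusion–exclusion:
Individual areas: |A| = 16, |B| = 20.
|A∩B|: x∈[4,9], y∈[4,6] → 5·2 = 10.
|A ∪ B| = 36 − 10 = 26.00.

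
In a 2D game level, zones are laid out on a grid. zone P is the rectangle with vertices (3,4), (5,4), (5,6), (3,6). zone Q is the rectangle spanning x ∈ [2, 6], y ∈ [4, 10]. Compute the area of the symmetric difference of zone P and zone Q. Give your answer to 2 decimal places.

20.00

|zone P∩zone Q|: x∈[3,5], y∈[4,6] → 2·2 = 4.
|zone P △ zone Q| = |zone P| + |zone Q| − 2·|zone P∩zone Q| = 4 + 24 − 8 = 20.00.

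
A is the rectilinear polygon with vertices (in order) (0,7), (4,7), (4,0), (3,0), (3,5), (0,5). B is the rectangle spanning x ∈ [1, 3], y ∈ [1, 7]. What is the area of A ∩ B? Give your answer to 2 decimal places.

4.00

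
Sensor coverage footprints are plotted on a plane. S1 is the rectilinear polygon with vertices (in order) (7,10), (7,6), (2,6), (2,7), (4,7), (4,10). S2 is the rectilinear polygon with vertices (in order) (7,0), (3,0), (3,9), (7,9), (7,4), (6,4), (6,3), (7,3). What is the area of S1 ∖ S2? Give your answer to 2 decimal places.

4.00

|S1| = 14, |S1∩S2| = 10.
|S1 ∖ S2| = |S1| − |S1∩S2| = 14 − 10 = 4.00.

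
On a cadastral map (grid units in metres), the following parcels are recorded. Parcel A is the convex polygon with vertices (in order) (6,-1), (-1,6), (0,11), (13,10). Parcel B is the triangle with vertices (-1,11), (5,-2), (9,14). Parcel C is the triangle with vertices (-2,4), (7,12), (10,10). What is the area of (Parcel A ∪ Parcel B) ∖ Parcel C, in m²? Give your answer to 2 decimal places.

|Parcel A ∪ Parcel B| = 115.3135.
|(Parcel A ∪ Parcel B) ∩ Parcel C| = 19.7916.
|(Parcel A ∪ Parcel B) ∖ Parcel C| = 115.3135 − 19.7916 = 95.52.

95.52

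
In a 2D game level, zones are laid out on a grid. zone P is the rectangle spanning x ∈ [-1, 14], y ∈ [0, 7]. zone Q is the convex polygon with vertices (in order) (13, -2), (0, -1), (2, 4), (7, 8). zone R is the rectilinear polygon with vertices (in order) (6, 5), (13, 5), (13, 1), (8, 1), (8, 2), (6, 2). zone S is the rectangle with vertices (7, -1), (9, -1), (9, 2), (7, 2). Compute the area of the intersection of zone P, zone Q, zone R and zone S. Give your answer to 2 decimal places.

1.00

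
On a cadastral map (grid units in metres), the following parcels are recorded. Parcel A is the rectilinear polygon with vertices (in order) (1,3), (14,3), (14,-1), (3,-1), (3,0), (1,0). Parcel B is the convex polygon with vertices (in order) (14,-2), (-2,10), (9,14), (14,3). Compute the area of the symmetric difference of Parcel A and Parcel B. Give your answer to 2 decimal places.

|Parcel A| = 50, |Parcel B| = 110.5, |Parcel A∩Parcel B| = 16.
|Parcel A △ Parcel B| = |Parcel A| + |Parcel B| − 2·|Parcel A∩Parcel B| = 50 + 110.5 − 32 = 128.50.

128.50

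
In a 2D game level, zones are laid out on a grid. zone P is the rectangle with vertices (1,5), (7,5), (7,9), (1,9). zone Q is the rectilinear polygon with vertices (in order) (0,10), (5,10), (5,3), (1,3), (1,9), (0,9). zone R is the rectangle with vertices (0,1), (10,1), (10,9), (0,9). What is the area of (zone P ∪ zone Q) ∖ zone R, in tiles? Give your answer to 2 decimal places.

5.00

|zone P ∪ zone Q| = 37.
|(zone P ∪ zone Q) ∩ zone R| = 32.
|(zone P ∪ zone Q) ∖ zone R| = 37 − 32 = 5.00.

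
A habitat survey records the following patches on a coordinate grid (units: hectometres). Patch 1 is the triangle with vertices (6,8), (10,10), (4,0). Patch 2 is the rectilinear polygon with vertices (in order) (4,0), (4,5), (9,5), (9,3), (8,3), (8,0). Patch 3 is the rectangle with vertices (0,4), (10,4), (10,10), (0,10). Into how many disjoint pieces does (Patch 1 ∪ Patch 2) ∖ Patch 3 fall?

(Patch 1 ∪ Patch 2) ∖ Patch 3 is a single connected region.

1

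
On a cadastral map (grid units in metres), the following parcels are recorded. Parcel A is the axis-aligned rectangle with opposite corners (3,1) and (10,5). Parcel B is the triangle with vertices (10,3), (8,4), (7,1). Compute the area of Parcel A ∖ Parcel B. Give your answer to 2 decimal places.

|Parcel A| = 28, |Parcel A∩Parcel B| = 3.5.
|Parcel A ∖ Parcel B| = |Parcel A| − |Parcel A∩Parcel B| = 28 − 3.5 = 24.50.

24.50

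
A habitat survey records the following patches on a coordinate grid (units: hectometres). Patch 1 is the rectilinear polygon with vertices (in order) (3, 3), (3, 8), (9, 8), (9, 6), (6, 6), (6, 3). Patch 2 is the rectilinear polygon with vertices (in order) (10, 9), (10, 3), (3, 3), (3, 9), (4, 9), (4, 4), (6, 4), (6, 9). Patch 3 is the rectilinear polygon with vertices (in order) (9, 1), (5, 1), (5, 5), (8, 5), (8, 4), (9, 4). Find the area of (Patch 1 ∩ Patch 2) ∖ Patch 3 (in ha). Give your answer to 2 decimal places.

|Patch 1 ∩ Patch 2| = 13.
|(Patch 1 ∩ Patch 2) ∩ Patch 3| = 1.
|(Patch 1 ∩ Patch 2) ∖ Patch 3| = 13 − 1 = 12.00.

12.00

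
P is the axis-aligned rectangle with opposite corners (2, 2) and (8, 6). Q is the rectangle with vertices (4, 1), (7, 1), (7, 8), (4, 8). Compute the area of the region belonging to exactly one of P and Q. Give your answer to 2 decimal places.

|P∩Q|: x∈[4,7], y∈[2,6] → 3·4 = 12.
|P △ Q| = |P| + |Q| − 2·|P∩Q| = 24 + 21 − 24 = 21.00.

21.00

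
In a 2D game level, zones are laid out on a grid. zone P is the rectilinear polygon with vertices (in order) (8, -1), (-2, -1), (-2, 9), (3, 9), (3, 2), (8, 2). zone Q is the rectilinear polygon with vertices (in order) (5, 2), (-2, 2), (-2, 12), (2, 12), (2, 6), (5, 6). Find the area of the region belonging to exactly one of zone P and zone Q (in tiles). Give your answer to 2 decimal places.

53.00

|zone P| = 65, |zone Q| = 52, |zone P∩zone Q| = 32.
|zone P △ zone Q| = |zone P| + |zone Q| − 2·|zone P∩zone Q| = 65 + 52 − 64 = 53.00.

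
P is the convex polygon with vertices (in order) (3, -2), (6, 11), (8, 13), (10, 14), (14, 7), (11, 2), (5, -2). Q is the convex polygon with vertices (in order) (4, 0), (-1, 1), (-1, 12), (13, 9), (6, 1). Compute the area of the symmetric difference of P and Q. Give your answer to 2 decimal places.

113.21

|P| = 97, |Q| = 108.5, |P∩Q| = 46.1468.
|P △ Q| = |P| + |Q| − 2·|P∩Q| = 97 + 108.5 − 92.2936 = 113.21.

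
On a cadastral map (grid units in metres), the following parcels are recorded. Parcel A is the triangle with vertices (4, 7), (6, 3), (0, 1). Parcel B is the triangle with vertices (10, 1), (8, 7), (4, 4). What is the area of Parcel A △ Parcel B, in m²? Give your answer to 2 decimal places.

26.27

|Parcel A| = 14, |Parcel B| = 15, |Parcel A∩Parcel B| = 1.3636.
|Parcel A △ Parcel B| = |Parcel A| + |Parcel B| − 2·|Parcel A∩Parcel B| = 14 + 15 − 2.7273 = 26.27.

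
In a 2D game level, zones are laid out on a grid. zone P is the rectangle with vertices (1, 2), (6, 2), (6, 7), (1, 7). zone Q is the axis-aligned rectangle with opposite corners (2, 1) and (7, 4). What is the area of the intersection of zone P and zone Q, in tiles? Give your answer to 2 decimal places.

8.00

|zone P∩zone Q|: x∈[2,6], y∈[2,4] → 4·2 = 8.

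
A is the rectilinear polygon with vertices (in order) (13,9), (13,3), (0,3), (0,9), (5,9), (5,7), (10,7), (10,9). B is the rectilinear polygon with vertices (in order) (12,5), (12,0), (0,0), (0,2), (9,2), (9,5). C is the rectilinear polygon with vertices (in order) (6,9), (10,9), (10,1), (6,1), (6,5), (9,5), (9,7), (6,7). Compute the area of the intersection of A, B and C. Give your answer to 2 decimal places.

2.00

The intersection is the polygon with vertices (9,5), (10,5), (10,3), (9,3).
By the shoelace formula its area is 2.00.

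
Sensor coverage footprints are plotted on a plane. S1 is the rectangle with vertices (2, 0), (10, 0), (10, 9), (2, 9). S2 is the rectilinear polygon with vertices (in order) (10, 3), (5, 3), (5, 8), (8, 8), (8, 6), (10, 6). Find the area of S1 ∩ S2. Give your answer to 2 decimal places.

The intersection is the polygon with vertices (10,3), (5,3), (5,8), (8,8), (8,6), (10,6).
By the shoelace formula its area is 21.00.

21.00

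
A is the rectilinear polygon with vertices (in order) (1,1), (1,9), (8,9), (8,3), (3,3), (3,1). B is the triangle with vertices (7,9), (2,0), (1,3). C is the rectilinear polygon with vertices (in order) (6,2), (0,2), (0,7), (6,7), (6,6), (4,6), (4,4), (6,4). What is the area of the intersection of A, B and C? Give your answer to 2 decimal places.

7.39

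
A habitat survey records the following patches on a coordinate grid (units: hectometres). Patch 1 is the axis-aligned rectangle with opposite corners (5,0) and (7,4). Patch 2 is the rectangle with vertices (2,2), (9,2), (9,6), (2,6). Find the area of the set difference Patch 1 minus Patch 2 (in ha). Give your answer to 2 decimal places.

4.00

|Patch 1∩Patch 2|: x∈[5,7], y∈[2,4] → 2·2 = 4.
|Patch 1| = 8.
|Patch 1 ∖ Patch 2| = |Patch 1| − |Patch 1∩Patch 2| = 8 − 4 = 4.00.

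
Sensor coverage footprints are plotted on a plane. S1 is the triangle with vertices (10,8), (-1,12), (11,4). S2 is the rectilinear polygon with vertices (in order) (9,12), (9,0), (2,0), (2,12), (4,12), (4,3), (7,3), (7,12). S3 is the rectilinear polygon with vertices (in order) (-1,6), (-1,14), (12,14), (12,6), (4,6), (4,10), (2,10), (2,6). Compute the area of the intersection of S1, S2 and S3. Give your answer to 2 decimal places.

6.21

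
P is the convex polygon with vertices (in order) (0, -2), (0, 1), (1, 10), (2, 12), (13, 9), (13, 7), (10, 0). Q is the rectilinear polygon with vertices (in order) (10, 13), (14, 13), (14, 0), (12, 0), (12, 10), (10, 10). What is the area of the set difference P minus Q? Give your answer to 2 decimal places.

|P| = 131.5, |P∩Q| = 3.303.
|P ∖ Q| = |P| − |P∩Q| = 131.5 − 3.303 = 128.20.

128.20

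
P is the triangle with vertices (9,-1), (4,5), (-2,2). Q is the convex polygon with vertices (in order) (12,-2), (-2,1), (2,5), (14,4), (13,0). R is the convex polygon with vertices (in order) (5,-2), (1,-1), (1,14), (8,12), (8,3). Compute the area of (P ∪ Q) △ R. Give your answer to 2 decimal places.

105.70

|P ∪ Q| = 72.6434.
|(P ∪ Q) ∩ R| = 31.2239.
|(P ∪ Q) △ R| = 72.6434 + 95.5 − 62.4477 = 105.70.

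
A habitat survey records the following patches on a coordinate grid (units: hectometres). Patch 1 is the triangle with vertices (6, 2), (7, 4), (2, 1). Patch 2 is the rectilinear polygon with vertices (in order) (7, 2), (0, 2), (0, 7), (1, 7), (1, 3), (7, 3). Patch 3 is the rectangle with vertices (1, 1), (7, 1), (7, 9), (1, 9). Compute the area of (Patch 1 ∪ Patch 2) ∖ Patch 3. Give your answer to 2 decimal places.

|Patch 1 ∪ Patch 2| = 12.75.
|(Patch 1 ∪ Patch 2) ∩ Patch 3| = 7.75.
|(Patch 1 ∪ Patch 2) ∖ Patch 3| = 12.75 − 7.75 = 5.00.

5.00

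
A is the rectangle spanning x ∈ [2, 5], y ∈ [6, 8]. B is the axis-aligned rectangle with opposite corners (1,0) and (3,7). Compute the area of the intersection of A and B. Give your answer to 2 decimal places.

|A∩B|: x∈[2,3], y∈[6,7] → 1·1 = 1.

1.00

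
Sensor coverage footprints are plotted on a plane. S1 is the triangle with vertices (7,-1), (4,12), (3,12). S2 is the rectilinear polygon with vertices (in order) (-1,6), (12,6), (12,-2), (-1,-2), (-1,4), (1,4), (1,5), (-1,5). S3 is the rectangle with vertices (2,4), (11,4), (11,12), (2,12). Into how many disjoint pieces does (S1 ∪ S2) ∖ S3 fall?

1

(S1 ∪ S2) ∖ S3 is a single connected region.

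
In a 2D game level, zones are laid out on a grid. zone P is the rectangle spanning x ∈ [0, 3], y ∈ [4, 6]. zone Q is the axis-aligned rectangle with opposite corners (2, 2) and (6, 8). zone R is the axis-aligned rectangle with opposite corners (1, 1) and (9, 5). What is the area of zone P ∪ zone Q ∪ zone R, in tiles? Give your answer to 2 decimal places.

By inclusion–exclusion:
Individual areas: |zone P| = 6, |zone Q| = 24, |zone R| = 32.
|zone P∩zone Q|: x∈[2,3], y∈[4,6] → 1·2 = 2.
|zone P∩zone R|: x∈[1,3], y∈[4,5] → 2·1 = 2.
|zone Q∩zone R|: x∈[2,6], y∈[2,5] → 4·3 = 12.
|zone P∩zone Q∩zone R| = 1.
|zone P ∪ zone Q ∪ zone R| = 62 − 16 + 1 = 47.00.

47.00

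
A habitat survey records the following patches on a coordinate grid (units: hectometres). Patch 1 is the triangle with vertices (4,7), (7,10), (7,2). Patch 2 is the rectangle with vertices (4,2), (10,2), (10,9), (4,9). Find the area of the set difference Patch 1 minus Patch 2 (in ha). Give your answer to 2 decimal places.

0.50

|Patch 1| = 12, |Patch 1∩Patch 2| = 11.5.
|Patch 1 ∖ Patch 2| = |Patch 1| − |Patch 1∩Patch 2| = 12 − 11.5 = 0.50.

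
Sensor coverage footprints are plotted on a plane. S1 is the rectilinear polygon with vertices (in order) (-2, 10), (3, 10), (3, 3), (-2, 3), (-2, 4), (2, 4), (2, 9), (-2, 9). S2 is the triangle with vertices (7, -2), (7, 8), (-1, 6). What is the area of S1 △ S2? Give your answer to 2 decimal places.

|S1| = 15, |S2| = 40, |S1∩S2| = 4.375.
|S1 △ S2| = |S1| + |S2| − 2·|S1∩S2| = 15 + 40 − 8.75 = 46.25.

46.25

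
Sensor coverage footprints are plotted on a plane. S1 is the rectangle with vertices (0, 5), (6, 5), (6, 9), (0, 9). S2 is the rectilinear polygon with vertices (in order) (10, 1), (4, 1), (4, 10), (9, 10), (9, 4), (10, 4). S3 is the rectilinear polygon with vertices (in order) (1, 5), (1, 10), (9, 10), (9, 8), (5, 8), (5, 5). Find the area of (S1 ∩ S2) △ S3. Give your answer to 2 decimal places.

26.00

|S1 ∩ S2| = 8.
|(S1 ∩ S2) ∩ S3| = 5.
|(S1 ∩ S2) △ S3| = 8 + 28 − 10 = 26.00.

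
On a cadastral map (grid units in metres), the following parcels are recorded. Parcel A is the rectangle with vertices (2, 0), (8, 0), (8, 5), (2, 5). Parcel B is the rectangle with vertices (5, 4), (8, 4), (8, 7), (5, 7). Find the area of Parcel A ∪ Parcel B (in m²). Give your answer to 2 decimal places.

36.00

By inclusion–exclusion:
Individual areas: |Parcel A| = 30, |Parcel B| = 9.
|Parcel A∩Parcel B|: x∈[5,8], y∈[4,5] → 3·1 = 3.
|Parcel A ∪ Parcel B| = 39 − 3 = 36.00.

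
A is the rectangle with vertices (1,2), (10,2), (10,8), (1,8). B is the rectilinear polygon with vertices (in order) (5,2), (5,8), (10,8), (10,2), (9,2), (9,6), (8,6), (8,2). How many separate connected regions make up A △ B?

2

A △ B splits into 2 disjoint pieces (area 24, area 4).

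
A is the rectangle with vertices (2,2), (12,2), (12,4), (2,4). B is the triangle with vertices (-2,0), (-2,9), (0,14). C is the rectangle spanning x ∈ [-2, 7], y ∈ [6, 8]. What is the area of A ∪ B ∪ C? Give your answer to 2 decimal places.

By inclusion–exclusion:
Individual areas: |A| = 20, |B| = 9, |C| = 18.
|A∩B| = 0.
|A∩C| = 0 (no overlap).
|B∩C| = 2.
|A∩B∩C| = 0.
|A ∪ B ∪ C| = 47 − 2 + 0 = 45.00.

45.00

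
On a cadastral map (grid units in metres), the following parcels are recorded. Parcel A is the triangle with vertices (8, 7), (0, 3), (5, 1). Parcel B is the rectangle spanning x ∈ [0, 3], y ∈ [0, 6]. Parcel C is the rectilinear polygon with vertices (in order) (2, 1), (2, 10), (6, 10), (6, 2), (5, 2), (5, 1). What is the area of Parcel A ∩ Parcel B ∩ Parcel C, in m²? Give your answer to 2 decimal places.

The intersection is the polygon with vertices (3,1.8), (2,2.2), (2,4), (3,4.5).
By the shoelace formula its area is 2.25.

2.25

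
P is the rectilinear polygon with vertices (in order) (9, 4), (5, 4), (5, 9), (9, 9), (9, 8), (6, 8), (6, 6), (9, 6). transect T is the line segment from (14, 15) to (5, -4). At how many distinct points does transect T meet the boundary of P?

2

The segment meets the boundary at (8.789,4), (9,4.444).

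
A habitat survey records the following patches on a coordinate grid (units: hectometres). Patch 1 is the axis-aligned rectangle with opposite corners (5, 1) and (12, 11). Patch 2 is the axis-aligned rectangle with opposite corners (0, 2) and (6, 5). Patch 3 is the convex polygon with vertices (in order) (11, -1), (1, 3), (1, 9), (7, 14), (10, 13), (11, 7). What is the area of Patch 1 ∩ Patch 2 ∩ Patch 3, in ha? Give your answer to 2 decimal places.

The intersection is the polygon with vertices (6,5), (6,2), (5,2), (5,5).
By the shoelace formula its area is 3.00.

3.00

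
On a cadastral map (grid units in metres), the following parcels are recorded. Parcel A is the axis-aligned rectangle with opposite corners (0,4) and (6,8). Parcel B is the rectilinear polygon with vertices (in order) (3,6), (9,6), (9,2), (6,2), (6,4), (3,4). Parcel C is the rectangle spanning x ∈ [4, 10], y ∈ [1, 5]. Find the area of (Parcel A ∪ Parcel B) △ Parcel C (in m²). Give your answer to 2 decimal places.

|Parcel A ∪ Parcel B| = 36.
|(Parcel A ∪ Parcel B) ∩ Parcel C| = 11.
|(Parcel A ∪ Parcel B) △ Parcel C| = 36 + 24 − 22 = 38.00.

38.00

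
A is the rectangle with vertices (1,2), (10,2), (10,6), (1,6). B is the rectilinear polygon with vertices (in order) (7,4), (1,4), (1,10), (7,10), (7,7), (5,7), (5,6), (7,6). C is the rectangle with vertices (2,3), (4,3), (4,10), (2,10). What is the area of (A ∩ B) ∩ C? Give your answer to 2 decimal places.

The region (A ∩ B) ∩ C is the polygon with vertices (2,4), (2,6), (4,6), (4,4).
By the shoelace formula its area is 4.00.

4.00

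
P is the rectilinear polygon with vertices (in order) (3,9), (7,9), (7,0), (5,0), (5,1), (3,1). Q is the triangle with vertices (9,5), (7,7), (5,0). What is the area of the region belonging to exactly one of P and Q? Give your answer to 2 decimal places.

|P| = 34, |Q| = 9, |P∩Q| = 4.5.
|P △ Q| = |P| + |Q| − 2·|P∩Q| = 34 + 9 − 9 = 34.00.

34.00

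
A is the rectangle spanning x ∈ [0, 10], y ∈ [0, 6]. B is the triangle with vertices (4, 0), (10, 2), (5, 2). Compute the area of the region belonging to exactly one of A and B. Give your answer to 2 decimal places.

55.00

|A| = 60, |B| = 5, |A∩B| = 5.
|A △ B| = |A| + |B| − 2·|A∩B| = 60 + 5 − 10 = 55.00.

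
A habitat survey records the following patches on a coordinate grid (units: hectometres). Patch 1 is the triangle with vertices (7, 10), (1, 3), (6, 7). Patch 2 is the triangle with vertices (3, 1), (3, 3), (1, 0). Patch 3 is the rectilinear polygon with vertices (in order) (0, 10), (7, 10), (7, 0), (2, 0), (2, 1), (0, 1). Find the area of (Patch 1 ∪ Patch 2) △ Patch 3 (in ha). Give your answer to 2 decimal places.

|Patch 1 ∪ Patch 2| = 7.5.
|(Patch 1 ∪ Patch 2) ∩ Patch 3| = 7.0833.
|(Patch 1 ∪ Patch 2) △ Patch 3| = 7.5 + 68 − 14.1667 = 61.33.

61.33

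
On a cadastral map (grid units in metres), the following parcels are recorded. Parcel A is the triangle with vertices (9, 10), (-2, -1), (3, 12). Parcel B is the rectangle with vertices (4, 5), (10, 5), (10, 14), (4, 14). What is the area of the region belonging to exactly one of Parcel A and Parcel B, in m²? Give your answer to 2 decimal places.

64.67

|Parcel A| = 44, |Parcel B| = 54, |Parcel A∩Parcel B| = 16.6667.
|Parcel A △ Parcel B| = |Parcel A| + |Parcel B| − 2·|Parcel A∩Parcel B| = 44 + 54 − 33.3333 = 64.67.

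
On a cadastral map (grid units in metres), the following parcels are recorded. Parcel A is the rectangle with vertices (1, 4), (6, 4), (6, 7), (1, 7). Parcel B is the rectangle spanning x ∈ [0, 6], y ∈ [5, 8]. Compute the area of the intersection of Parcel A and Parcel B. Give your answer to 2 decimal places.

10.00

|Parcel A∩Parcel B|: x∈[1,6], y∈[5,7] → 5·2 = 10.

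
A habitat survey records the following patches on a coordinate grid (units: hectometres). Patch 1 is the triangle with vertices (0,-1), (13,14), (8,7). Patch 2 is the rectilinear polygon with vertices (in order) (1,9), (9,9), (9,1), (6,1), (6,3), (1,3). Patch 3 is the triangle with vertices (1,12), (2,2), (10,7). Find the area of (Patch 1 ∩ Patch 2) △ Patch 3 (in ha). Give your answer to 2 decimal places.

|Patch 1 ∩ Patch 2| = 4.9.
|(Patch 1 ∩ Patch 2) ∩ Patch 3| = 4.0345.
|(Patch 1 ∩ Patch 2) △ Patch 3| = 4.9 + 42.5 − 8.0691 = 39.33.

39.33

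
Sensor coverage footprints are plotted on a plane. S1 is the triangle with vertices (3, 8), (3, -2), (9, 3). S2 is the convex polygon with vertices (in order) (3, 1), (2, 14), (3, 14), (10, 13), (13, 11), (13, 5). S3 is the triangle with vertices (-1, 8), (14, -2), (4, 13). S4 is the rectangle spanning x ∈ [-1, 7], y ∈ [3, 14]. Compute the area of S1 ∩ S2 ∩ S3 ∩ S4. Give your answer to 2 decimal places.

The intersection is the polygon with vertices (3,5.333), (3,8), (7,4.667), (7,3), (6.5,3).
By the shoelace formula its area is 9.25.

9.25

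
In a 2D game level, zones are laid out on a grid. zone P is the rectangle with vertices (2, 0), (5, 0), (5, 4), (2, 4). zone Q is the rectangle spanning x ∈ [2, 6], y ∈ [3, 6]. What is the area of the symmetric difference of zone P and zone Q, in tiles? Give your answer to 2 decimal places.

|zone P∩zone Q|: x∈[2,5], y∈[3,4] → 3·1 = 3.
|zone P △ zone Q| = |zone P| + |zone Q| − 2·|zone P∩zone Q| = 12 + 12 − 6 = 18.00.

18.00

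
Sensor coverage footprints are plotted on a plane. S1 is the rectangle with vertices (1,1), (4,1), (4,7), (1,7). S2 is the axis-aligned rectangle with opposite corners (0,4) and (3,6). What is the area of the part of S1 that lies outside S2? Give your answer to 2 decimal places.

|S1∩S2|: x∈[1,3], y∈[4,6] → 2·2 = 4.
|S1| = 18.
|S1 ∖ S2| = |S1| − |S1∩S2| = 18 − 4 = 14.00.

14.00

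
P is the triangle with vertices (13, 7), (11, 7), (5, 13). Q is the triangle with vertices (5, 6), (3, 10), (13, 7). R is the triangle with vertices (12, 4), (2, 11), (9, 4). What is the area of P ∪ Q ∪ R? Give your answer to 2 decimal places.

28.24

By inclusion–exclusion:
Individual areas: |P| = 6, |Q| = 17, |R| = 10.5.
|P∩Q| = 0.8571.
|P∩R| = 0.
|Q∩R| = 4.4067.
|P∩Q∩R| = 0.
|P ∪ Q ∪ R| = 33.5 − 5.2638 + 0 = 28.24.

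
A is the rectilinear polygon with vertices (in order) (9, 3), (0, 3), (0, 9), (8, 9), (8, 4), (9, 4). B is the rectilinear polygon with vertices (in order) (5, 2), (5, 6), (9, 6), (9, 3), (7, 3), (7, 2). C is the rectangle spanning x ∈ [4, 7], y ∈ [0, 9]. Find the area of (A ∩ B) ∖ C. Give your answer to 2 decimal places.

|A ∩ B| = 10.
|(A ∩ B) ∩ C| = 6.
|(A ∩ B) ∖ C| = 10 − 6 = 4.00.

4.00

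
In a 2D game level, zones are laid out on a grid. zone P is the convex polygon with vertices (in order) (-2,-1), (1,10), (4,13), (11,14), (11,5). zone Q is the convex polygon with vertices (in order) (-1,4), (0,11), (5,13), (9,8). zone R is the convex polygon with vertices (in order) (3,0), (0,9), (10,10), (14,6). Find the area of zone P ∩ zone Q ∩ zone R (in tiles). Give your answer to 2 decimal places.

24.34

The intersection is the polygon with vertices (9,8), (1.353,4.941), (0.4,7.8), (0.748,9.075), (7.593,9.759).
By the shoelace formula its area is 24.34.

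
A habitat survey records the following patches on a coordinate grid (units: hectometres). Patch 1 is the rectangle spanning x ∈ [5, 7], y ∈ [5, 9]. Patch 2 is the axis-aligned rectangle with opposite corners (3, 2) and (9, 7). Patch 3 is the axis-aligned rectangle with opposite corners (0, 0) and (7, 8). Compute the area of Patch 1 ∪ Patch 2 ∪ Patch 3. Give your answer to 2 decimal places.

68.00

By inclusion–exclusion:
Individual areas: |Patch 1| = 8, |Patch 2| = 30, |Patch 3| = 56.
|Patch 1∩Patch 2|: x∈[5,7], y∈[5,7] → 2·2 = 4.
|Patch 1∩Patch 3|: x∈[5,7], y∈[5,8] → 2·3 = 6.
|Patch 2∩Patch 3|: x∈[3,7], y∈[2,7] → 4·5 = 20.
|Patch 1∩Patch 2∩Patch 3| = 4.
|Patch 1 ∪ Patch 2 ∪ Patch 3| = 94 − 30 + 4 = 68.00.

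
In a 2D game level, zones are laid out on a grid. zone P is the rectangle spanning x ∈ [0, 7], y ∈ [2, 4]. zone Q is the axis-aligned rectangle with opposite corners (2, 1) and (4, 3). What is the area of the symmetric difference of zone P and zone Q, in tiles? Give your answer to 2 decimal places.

|zone P∩zone Q|: x∈[2,4], y∈[2,3] → 2·1 = 2.
|zone P △ zone Q| = |zone P| + |zone Q| − 2·|zone P∩zone Q| = 14 + 4 − 4 = 14.00.

14.00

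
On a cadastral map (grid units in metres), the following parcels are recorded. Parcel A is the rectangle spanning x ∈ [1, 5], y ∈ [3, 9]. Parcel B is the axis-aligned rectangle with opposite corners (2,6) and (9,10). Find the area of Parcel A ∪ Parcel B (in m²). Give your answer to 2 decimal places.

43.00

By inclusion–exclusion:
Individual areas: |Parcel A| = 24, |Parcel B| = 28.
|Parcel A∩Parcel B|: x∈[2,5], y∈[6,9] → 3·3 = 9.
|Parcel A ∪ Parcel B| = 52 − 9 = 43.00.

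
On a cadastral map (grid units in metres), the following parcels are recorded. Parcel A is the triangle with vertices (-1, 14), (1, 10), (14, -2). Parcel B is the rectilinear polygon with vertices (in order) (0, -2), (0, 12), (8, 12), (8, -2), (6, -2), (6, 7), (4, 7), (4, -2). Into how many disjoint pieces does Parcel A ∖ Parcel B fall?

3

Parcel A ∖ Parcel B splits into 3 disjoint pieces (area 0.875, area 1.3114, area 2.5846).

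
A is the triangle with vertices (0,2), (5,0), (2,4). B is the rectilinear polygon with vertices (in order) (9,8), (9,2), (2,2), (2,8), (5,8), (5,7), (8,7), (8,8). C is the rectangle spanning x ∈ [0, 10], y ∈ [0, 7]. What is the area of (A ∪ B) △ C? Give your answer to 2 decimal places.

33.50

|A ∪ B| = 44.5.
|(A ∪ B) ∩ C| = 40.5.
|(A ∪ B) △ C| = 44.5 + 70 − 81 = 33.50.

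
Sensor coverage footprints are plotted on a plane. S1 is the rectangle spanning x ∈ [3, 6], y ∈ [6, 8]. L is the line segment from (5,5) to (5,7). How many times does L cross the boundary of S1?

The segment meets the boundary at (5,6).

1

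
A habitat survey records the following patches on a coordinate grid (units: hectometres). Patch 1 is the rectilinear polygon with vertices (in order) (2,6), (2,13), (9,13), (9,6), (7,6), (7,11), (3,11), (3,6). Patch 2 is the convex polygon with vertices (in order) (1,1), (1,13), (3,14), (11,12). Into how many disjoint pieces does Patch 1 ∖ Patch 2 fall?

2

Patch 1 ∖ Patch 2 splits into 2 disjoint pieces (area 0.5, area 5.4).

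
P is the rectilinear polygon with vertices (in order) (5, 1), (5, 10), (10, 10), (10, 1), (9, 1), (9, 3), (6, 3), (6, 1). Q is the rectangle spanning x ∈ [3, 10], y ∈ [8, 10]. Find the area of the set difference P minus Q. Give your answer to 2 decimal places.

|P| = 39, |P∩Q| = 10.
|P ∖ Q| = |P| − |P∩Q| = 39 − 10 = 29.00.

29.00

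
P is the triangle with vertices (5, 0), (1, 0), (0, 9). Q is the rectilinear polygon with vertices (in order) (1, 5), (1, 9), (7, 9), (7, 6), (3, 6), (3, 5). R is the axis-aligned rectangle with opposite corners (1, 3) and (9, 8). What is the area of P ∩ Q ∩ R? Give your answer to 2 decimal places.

The intersection is the polygon with vertices (1,5), (1,7.2), (2.222,5).
By the shoelace formula its area is 1.34.

1.34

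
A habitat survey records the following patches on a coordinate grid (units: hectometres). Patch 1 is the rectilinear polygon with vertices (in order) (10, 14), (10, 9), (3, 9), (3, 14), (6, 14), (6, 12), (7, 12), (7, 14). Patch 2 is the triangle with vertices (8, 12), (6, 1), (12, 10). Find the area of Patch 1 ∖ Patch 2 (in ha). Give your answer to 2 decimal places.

|Patch 1| = 33, |Patch 1∩Patch 2| = 5.8182.
|Patch 1 ∖ Patch 2| = |Patch 1| − |Patch 1∩Patch 2| = 33 − 5.8182 = 27.18.

27.18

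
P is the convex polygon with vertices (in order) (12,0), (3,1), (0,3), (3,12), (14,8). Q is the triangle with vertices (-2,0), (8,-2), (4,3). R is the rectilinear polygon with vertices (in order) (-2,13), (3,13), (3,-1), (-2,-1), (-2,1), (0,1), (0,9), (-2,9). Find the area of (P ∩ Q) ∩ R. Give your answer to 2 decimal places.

The region (P ∩ Q) ∩ R is the polygon with vertices (1.714,1.857), (3,2.5), (3,1).
By the shoelace formula its area is 0.96.

0.96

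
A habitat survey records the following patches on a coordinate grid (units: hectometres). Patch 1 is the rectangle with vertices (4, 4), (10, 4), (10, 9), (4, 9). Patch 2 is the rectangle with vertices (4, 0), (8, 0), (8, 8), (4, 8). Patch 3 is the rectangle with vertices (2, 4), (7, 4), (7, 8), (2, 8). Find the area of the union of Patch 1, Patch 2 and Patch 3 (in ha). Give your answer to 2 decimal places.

54.00

By inclusion–exclusion:
Individual areas: |Patch 1| = 30, |Patch 2| = 32, |Patch 3| = 20.
|Patch 1∩Patch 2|: x∈[4,8], y∈[4,8] → 4·4 = 16.
|Patch 1∩Patch 3|: x∈[4,7], y∈[4,8] → 3·4 = 12.
|Patch 2∩Patch 3|: x∈[4,7], y∈[4,8] → 3·4 = 12.
|Patch 1∩Patch 2∩Patch 3| = 12.
|Patch 1 ∪ Patch 2 ∪ Patch 3| = 82 − 40 + 12 = 54.00.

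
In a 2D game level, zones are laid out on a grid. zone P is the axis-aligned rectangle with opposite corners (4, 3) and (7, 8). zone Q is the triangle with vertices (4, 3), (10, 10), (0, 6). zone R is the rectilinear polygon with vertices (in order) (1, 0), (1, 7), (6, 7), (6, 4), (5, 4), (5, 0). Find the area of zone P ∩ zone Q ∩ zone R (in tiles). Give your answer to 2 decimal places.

The intersection is the polygon with vertices (4,3), (4,7), (6,7), (6,5.333).
By the shoelace formula its area is 5.67.

5.67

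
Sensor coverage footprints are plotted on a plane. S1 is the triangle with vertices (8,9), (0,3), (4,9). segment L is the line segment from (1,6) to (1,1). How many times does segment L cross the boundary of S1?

The segment meets the boundary at (1,3.75), (1,4.5).

2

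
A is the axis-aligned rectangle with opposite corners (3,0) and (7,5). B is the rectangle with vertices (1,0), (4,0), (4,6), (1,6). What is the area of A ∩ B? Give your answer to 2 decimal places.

5.00

|A∩B|: x∈[3,4], y∈[0,5] → 1·5 = 5.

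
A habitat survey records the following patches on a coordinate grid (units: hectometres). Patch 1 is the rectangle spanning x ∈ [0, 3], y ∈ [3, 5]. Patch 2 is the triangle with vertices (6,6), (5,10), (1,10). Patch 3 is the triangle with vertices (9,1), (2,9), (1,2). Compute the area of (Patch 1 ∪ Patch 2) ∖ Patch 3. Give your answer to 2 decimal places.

|Patch 1 ∪ Patch 2| = 14.
|(Patch 1 ∪ Patch 2) ∩ Patch 3| = 3.4286.
|(Patch 1 ∪ Patch 2) ∖ Patch 3| = 14 − 3.4286 = 10.57.

10.57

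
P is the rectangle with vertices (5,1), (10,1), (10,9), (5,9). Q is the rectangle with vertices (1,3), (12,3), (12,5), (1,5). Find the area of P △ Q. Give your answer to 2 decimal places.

42.00

|P∩Q|: x∈[5,10], y∈[3,5] → 5·2 = 10.
|P △ Q| = |P| + |Q| − 2·|P∩Q| = 40 + 22 − 20 = 42.00.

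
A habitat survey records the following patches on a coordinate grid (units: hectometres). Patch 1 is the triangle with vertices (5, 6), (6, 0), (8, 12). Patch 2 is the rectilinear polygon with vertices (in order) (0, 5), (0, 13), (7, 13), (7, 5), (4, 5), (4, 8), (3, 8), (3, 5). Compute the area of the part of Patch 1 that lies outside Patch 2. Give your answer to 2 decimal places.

|Patch 1| = 12, |Patch 1∩Patch 2| = 5.8333.
|Patch 1 ∖ Patch 2| = |Patch 1| − |Patch 1∩Patch 2| = 12 − 5.8333 = 6.17.

6.17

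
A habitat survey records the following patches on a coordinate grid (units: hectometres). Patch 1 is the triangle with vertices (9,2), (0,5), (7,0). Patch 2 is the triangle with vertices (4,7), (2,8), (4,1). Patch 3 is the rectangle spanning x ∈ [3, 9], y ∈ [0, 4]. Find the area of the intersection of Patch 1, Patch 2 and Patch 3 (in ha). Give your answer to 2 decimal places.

The intersection is the polygon with vertices (4,2.143), (3.59,2.436), (3.158,3.947), (4,3.667).
By the shoelace formula its area is 0.89.

0.89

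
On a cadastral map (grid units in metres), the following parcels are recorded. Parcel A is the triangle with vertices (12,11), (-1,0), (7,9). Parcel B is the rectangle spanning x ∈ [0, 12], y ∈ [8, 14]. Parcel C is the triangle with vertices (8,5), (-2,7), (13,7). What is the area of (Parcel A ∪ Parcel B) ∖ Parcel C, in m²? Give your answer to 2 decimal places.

78.85

|Parcel A ∪ Parcel B| = 81.3737.
|(Parcel A ∪ Parcel B) ∩ Parcel C| = 2.5258.
|(Parcel A ∪ Parcel B) ∖ Parcel C| = 81.3737 − 2.5258 = 78.85.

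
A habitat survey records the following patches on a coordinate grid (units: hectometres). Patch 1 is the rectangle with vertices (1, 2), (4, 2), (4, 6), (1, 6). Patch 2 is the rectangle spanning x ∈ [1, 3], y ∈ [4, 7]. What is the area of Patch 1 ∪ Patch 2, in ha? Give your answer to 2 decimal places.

By inclusion–exclusion:
Individual areas: |Patch 1| = 12, |Patch 2| = 6.
|Patch 1∩Patch 2|: x∈[1,3], y∈[4,6] → 2·2 = 4.
|Patch 1 ∪ Patch 2| = 18 − 4 = 14.00.

14.00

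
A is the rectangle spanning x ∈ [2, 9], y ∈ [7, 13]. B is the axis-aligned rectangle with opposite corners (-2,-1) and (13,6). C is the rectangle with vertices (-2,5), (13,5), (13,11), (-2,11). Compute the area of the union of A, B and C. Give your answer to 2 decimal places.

194.00

By inclusion–exclusion:
Individual areas: |A| = 42, |B| = 105, |C| = 90.
|A∩B| = 0 (no overlap).
|A∩C|: x∈[2,9], y∈[7,11] → 7·4 = 28.
|B∩C|: x∈[-2,13], y∈[5,6] → 15·1 = 15.
|A∩B∩C| = 0.
|A ∪ B ∪ C| = 237 − 43 + 0 = 194.00.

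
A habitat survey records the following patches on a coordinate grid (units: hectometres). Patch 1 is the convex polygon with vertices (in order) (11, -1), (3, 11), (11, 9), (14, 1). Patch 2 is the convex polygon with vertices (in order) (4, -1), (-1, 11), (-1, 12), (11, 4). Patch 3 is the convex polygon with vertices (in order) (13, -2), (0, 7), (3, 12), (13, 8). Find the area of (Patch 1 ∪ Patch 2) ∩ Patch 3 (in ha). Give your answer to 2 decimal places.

80.88

|Patch 1 ∪ Patch 2| = 106.1452.
|(Patch 1 ∪ Patch 2) ∩ Patch 3| = 80.88.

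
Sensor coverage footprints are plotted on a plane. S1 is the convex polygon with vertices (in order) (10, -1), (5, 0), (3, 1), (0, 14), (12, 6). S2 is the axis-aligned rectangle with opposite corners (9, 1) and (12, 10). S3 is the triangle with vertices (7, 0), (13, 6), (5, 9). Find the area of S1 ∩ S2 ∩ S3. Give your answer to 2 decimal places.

The intersection is the polygon with vertices (11.6,4.6), (9,2), (9,7.5), (10.714,6.857), (12,6).
By the shoelace formula its area is 9.87.

9.87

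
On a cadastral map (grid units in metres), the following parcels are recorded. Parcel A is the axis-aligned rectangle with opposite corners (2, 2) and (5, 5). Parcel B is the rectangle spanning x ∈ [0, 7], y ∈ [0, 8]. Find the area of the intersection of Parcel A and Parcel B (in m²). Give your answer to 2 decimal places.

|Parcel A∩Parcel B|: x∈[2,5], y∈[2,5] → 3·3 = 9.

9.00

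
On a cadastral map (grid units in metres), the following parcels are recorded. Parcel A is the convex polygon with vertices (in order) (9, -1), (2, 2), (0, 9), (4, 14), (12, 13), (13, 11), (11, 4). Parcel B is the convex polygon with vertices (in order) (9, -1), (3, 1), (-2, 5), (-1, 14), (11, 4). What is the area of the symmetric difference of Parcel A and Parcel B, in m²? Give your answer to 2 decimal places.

87.50

|Parcel A| = 133.5, |Parcel B| = 99.5, |Parcel A∩Parcel B| = 72.75.
|Parcel A △ Parcel B| = |Parcel A| + |Parcel B| − 2·|Parcel A∩Parcel B| = 133.5 + 99.5 − 145.5 = 87.50.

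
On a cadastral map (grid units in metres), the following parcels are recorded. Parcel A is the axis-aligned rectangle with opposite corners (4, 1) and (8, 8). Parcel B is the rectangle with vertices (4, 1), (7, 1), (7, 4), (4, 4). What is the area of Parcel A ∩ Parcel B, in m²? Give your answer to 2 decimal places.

|Parcel A∩Parcel B|: x∈[4,7], y∈[1,4] → 3·3 = 9.

9.00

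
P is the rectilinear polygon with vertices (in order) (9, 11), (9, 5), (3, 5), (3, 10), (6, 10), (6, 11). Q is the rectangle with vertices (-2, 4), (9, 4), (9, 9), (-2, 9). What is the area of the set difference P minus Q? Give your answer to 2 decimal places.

9.00

|P| = 33, |P∩Q| = 24.
|P ∖ Q| = |P| − |P∩Q| = 33 − 24 = 9.00.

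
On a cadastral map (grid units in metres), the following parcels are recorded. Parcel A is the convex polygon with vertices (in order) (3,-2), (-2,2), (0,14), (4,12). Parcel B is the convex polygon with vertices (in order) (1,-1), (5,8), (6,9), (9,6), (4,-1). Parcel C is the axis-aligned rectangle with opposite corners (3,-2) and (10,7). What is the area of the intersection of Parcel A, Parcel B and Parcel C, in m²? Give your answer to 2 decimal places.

1.25

The intersection is the polygon with vertices (3.468,4.553), (3.071,-1), (3,-1), (3,3.5).
By the shoelace formula its area is 1.25.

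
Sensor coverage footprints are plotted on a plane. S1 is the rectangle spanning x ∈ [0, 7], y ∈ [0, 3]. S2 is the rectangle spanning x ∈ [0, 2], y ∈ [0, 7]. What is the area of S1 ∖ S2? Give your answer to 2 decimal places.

|S1∩S2|: x∈[0,2], y∈[0,3] → 2·3 = 6.
|S1| = 21.
|S1 ∖ S2| = |S1| − |S1∩S2| = 21 − 6 = 15.00.

15.00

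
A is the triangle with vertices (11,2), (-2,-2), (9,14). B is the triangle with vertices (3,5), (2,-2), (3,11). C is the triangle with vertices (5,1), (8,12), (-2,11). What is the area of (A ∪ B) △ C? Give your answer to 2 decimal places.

|A ∪ B| = 83.474.
|(A ∪ B) ∩ C| = 21.8465.
|(A ∪ B) △ C| = 83.474 + 53.5 − 43.693 = 93.28.

93.28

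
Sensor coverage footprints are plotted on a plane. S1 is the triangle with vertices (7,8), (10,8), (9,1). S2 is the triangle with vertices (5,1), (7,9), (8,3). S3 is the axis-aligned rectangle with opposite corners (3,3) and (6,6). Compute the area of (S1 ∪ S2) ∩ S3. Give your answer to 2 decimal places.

The region (S1 ∪ S2) ∩ S3 is the polygon with vertices (6,5), (6,3), (5.5,3).
By the shoelace formula its area is 0.50.

0.50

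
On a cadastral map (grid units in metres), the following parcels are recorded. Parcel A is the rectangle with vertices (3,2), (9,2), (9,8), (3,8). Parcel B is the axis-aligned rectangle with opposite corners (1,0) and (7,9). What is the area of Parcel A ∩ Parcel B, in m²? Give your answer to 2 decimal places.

|Parcel A∩Parcel B|: x∈[3,7], y∈[2,8] → 4·6 = 24.

24.00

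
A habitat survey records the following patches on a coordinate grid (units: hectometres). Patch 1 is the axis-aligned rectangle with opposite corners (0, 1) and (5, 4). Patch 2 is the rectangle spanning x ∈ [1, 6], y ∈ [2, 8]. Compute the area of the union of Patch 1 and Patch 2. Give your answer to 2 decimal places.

By inclusion–exclusion:
Individual areas: |Patch 1| = 15, |Patch 2| = 30.
|Patch 1∩Patch 2|: x∈[1,5], y∈[2,4] → 4·2 = 8.
|Patch 1 ∪ Patch 2| = 45 − 8 = 37.00.

37.00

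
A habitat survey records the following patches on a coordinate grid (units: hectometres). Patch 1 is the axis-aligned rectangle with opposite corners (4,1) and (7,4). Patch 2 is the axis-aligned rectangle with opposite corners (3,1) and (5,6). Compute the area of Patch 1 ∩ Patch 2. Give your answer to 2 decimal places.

3.00

|Patch 1∩Patch 2|: x∈[4,5], y∈[1,4] → 1·3 = 3.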